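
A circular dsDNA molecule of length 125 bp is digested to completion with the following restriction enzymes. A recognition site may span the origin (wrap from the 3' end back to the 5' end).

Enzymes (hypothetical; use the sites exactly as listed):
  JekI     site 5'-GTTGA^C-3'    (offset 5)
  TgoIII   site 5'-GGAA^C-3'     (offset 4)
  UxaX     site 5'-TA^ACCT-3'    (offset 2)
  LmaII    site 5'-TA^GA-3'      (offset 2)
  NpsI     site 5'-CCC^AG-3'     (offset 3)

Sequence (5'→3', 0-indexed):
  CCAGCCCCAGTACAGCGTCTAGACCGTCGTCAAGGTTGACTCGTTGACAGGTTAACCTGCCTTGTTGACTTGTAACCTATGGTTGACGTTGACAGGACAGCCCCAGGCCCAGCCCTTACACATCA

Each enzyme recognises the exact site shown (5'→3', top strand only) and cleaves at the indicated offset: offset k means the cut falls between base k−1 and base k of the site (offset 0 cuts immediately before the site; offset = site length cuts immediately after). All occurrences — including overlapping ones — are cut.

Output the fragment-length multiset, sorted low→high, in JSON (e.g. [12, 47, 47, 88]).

Scan for sites:
  JekI GTTGAC/5: at [34, 42, 63, 81, 87] ⇒ [39, 47, 68, 86, 92]
  TgoIII (GGAAC, off=4): no sites
  UxaX TAACCT/2: at [52, 72] ⇒ [54, 74]
  LmaII TAGA/2: at [19] ⇒ [21]
  NpsI CCCAG/3: at [5, 101, 107] ⇒ [8, 104, 110]

All cut coordinates (distinct, sorted): [8, 21, 39, 47, 54, 68, 74, 86, 92, 104, 110]

Fragments:
  8→21: 13 bp
  21→39: 18 bp
  39→47: 8 bp
  47→54: 7 bp
  54→68: 14 bp
  68→74: 6 bp
  74→86: 12 bp
  86→92: 6 bp
  92→104: 12 bp
  104→110: 6 bp
  110→8 (wrap): 125-110+8 = 23 bp

[6,6,6,7,8,12,12,13,14,18,23]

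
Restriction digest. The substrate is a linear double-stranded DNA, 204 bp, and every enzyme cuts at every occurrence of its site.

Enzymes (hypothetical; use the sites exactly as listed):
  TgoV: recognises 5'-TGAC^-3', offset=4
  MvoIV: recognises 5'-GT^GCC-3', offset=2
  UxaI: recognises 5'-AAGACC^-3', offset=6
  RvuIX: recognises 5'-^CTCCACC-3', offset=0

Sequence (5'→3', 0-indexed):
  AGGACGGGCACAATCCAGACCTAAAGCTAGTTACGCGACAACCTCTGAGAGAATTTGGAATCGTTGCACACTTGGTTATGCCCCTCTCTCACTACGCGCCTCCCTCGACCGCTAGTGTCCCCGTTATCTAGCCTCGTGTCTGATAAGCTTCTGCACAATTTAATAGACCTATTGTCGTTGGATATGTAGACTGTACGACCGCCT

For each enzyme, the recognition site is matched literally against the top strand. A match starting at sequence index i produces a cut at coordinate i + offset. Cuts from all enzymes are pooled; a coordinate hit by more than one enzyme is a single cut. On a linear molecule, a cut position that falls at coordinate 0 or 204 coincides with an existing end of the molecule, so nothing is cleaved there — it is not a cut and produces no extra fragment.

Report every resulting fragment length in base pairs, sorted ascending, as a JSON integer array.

Scan for sites:
  TgoV (TGAC, off=4): no sites
  MvoIV (GTGCC, off=2): no sites
  UxaI (AAGACC, off=6): no sites
  RvuIX (CTCCACC, off=0): no sites

All cut coordinates (distinct, sorted): ∅

Fragments:
  no cuts → one linear fragment of 204 bp

[204]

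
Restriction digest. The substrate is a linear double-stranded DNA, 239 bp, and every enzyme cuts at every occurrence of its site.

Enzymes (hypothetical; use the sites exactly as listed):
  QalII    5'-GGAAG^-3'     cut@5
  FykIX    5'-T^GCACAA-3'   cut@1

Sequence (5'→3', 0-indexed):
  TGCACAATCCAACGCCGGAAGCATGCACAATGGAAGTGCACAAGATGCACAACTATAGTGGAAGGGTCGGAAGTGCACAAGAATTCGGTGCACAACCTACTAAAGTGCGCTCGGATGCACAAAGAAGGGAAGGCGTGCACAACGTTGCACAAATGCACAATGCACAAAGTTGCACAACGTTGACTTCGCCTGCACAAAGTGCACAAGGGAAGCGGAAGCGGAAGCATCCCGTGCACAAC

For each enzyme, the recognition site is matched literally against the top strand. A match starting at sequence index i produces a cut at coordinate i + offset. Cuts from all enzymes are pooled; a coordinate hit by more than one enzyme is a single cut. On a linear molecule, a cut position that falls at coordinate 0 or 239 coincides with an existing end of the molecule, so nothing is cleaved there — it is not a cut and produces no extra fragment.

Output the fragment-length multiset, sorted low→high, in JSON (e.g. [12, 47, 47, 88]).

[1,1,1,3,4,6,6,7,7,8,8,9,9,9,10,10,12,12,15,16,18,20,20,27]

Per-enzyme occurrences:
  QalII (GGAAG, off=5): starts [16, 31, 59, 68, 127, 207, 213, 219] → cuts [21, 36, 64, 73, 132, 212, 218, 224]
  FykIX (TGCACAA, off=1): starts [0, 23, 36, 45, 73, 88, 115, 135, 145, 153, 160, 170, 190, 199, 231] → cuts [1, 24, 37, 46, 74, 89, 116, 136, 146, 154, 161, 171, 191, 200, 232]

All cut coordinates (distinct, sorted): [1, 21, 24, 36, 37, 46, 64, 73, 74, 89, 116, 132, 136, 146, 154, 161, 171, 191, 200, 212, 218, 224, 232]

Fragment lengths:
  [0,1): 1 bp
  [1,21): 20 bp
  [21,24): 3 bp
  [24,36): 12 bp
  [36,37): 1 bp
  [37,46): 9 bp
  [46,64): 18 bp
  [64,73): 9 bp
  [73,74): 1 bp
  [74,89): 15 bp
  [89,116): 27 bp
  [116,132): 16 bp
  [132,136): 4 bp
  [136,146): 10 bp
  [146,154): 8 bp
  [154,161): 7 bp
  [161,171): 10 bp
  [171,191): 20 bp
  [191,200): 9 bp
  [200,212): 12 bp
  [212,218): 6 bp
  [218,224): 6 bp
  [224,232): 8 bp
  [232,239): 7 bp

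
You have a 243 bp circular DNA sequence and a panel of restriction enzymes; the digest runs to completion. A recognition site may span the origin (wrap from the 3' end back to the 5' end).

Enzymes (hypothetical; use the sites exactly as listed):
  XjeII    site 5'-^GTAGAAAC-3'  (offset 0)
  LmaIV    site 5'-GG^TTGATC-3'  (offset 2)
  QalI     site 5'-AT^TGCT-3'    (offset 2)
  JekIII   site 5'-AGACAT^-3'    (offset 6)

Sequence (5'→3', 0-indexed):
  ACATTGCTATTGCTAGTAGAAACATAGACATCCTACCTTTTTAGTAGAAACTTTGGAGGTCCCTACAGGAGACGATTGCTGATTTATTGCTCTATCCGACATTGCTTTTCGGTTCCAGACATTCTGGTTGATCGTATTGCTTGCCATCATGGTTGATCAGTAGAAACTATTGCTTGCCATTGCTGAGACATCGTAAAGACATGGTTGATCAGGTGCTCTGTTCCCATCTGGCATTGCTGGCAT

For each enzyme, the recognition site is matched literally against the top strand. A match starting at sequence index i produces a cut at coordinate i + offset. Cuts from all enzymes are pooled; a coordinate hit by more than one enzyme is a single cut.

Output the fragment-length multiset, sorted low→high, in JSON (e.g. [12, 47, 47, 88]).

[2,5,5,6,7,10,10,11,11,11,11,12,13,15,15,16,20,30,33]

Per-enzyme occurrences:
  XjeII (GTAGAAAC, off=0): starts [15, 43, 159] → cuts [15, 43, 159]
  LmaIV (GGTTGATC, off=2): starts [125, 150, 202] → cuts [127, 152, 204]
  QalI (ATTGCT, off=2): starts [2, 8, 74, 85, 100, 135, 168, 178, 232] → cuts [4, 10, 76, 87, 102, 137, 170, 180, 234]
  JekIII (AGACAT, off=6): starts [25, 116, 185, 196] → cuts [31, 122, 191, 202]

Pooled cuts: [4, 10, 15, 31, 43, 76, 87, 102, 122, 127, 137, 152, 159, 170, 180, 191, 202, 204, 234]

Fragments:
  4→10: 6 bp
  10→15: 5 bp
  15→31: 16 bp
  31→43: 12 bp
  43→76: 33 bp
  76→87: 11 bp
  87→102: 15 bp
  102→122: 20 bp
  122→127: 5 bp
  127→137: 10 bp
  137→152: 15 bp
  152→159: 7 bp
  159→170: 11 bp
  170→180: 10 bp
  180→191: 11 bp
  191→202: 11 bp
  202→204: 2 bp
  204→234: 30 bp
  234→4 (wrap): 243-234+4 = 13 bp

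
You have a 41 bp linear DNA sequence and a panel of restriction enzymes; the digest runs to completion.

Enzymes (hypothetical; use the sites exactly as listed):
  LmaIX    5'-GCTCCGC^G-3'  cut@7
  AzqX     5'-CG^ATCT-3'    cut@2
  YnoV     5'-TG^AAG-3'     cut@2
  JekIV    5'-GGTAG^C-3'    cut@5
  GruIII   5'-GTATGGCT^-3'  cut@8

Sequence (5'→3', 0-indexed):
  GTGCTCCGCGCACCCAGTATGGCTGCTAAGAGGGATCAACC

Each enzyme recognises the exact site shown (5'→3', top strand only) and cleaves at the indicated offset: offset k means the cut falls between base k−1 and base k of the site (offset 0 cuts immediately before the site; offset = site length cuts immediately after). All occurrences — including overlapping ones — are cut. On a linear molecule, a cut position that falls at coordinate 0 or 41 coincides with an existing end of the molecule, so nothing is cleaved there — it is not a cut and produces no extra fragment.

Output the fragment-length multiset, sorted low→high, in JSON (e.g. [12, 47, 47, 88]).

[9,15,17]

Scan for sites:
  LmaIX GCTCCGCG/7: at [2] ⇒ [9]
  AzqX (CGATCT, off=2): no sites
  YnoV (TGAAG, off=2): no sites
  JekIV (GGTAGC, off=5): no sites
  GruIII GTATGGCT/8: at [16] ⇒ [24]

Pooled cuts: [9, 24]

Fragment lengths:
  [0,9): 9 bp
  [9,24): 15 bp
  [24,41): 17 bp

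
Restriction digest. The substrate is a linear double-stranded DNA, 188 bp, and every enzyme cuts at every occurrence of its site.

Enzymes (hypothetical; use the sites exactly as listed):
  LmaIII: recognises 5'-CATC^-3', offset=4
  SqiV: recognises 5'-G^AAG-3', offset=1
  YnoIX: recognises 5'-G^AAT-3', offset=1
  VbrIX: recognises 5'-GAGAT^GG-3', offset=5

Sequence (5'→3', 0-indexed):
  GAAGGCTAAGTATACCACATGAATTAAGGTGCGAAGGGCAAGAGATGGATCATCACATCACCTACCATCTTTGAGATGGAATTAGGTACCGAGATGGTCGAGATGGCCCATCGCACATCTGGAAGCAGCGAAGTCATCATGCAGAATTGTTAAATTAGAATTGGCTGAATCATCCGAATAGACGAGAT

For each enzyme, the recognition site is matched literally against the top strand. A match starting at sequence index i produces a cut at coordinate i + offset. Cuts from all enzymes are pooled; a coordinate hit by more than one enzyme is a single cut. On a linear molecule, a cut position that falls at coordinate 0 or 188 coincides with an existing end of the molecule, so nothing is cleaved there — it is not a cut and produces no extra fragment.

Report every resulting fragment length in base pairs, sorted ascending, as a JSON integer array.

Scan for sites:
  LmaIII (CATC, off=4): starts [50, 55, 65, 108, 115, 134, 170] → cuts [54, 59, 69, 112, 119, 138, 174]
  SqiV (GAAG, off=1): starts [0, 32, 121, 129] → cuts [1, 33, 122, 130]
  YnoIX (GAAT, off=1): starts [20, 78, 143, 157, 166, 175] → cuts [21, 79, 144, 158, 167, 176]
  VbrIX (GAGATGG, off=5): starts [41, 72, 90, 99] → cuts [46, 77, 95, 104]

Pooled cuts: [1, 21, 33, 46, 54, 59, 69, 77, 79, 95, 104, 112, 119, 122, 130, 138, 144, 158, 167, 174, 176]

Fragment lengths:
  [0,1): 1 bp
  [1,21): 20 bp
  [21,33): 12 bp
  [33,46): 13 bp
  [46,54): 8 bp
  [54,59): 5 bp
  [59,69): 10 bp
  [69,77): 8 bp
  [77,79): 2 bp
  [79,95): 16 bp
  [95,104): 9 bp
  [104,112): 8 bp
  [112,119): 7 bp
  [119,122): 3 bp
  [122,130): 8 bp
  [130,138): 8 bp
  [138,144): 6 bp
  [144,158): 14 bp
  [158,167): 9 bp
  [167,174): 7 bp
  [174,176): 2 bp
  [176,188): 12 bp

[1,2,2,3,5,6,7,7,8,8,8,8,8,9,9,10,12,12,13,14,16,20]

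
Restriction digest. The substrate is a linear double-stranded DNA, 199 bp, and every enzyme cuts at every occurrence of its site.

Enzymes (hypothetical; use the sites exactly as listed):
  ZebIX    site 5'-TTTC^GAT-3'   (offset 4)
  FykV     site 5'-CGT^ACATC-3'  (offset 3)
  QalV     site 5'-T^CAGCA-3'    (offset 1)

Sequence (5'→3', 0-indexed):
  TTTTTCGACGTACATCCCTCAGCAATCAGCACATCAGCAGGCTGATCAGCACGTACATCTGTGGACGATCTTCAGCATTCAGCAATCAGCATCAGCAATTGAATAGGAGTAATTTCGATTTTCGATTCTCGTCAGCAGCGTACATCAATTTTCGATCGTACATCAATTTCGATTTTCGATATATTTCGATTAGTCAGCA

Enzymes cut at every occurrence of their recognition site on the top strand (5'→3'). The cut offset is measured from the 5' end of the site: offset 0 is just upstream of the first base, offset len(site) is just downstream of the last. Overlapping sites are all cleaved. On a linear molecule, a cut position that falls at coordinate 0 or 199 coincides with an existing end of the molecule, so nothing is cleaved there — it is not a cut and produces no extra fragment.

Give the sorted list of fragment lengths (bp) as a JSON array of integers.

Per-enzyme occurrences:
  ZebIX TTTCGAT/4: at [112, 119, 149, 166, 173, 183] ⇒ [116, 123, 153, 170, 177, 187]
  FykV CGTACATC/3: at [8, 51, 138, 156] ⇒ [11, 54, 141, 159]
  QalV TCAGCA/1: at [18, 25, 33, 45, 71, 78, 85, 91, 131, 193] ⇒ [19, 26, 34, 46, 72, 79, 86, 92, 132, 194]

All cut coordinates (distinct, sorted): [11, 19, 26, 34, 46, 54, 72, 79, 86, 92, 116, 123, 132, 141, 153, 159, 170, 177, 187, 194]

Fragments:
  [0,11): 11 bp
  [11,19): 8 bp
  [19,26): 7 bp
  [26,34): 8 bp
  [34,46): 12 bp
  [46,54): 8 bp
  [54,72): 18 bp
  [72,79): 7 bp
  [79,86): 7 bp
  [86,92): 6 bp
  [92,116): 24 bp
  [116,123): 7 bp
  [123,132): 9 bp
  [132,141): 9 bp
  [141,153): 12 bp
  [153,159): 6 bp
  [159,170): 11 bp
  [170,177): 7 bp
  [177,187): 10 bp
  [187,194): 7 bp
  [194,199): 5 bp

[5,6,6,7,7,7,7,7,7,8,8,8,9,9,10,11,11,12,12,18,24]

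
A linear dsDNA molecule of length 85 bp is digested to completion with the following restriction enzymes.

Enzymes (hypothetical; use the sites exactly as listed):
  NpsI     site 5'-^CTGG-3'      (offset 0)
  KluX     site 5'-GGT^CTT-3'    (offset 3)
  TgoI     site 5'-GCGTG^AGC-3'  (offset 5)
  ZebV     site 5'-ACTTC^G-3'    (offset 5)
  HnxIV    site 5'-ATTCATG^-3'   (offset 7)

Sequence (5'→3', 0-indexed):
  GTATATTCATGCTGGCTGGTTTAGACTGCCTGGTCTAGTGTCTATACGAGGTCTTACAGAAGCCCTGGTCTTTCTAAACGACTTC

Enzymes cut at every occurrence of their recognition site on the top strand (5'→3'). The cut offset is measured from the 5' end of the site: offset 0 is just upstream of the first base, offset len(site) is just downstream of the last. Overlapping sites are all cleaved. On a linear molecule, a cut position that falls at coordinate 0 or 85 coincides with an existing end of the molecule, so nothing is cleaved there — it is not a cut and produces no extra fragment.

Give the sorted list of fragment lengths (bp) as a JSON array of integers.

[4,5,11,12,14,16,23]

Site scan:
  NpsI (CTGG, off=0): starts [11, 15, 29, 64] → cuts [11, 15, 29, 64]
  KluX (GGTCTT, off=3): starts [49, 66] → cuts [52, 69]
  TgoI (GCGTGAGC, off=5): no sites
  ZebV (ACTTCG, off=5): no sites
  HnxIV (ATTCATG, off=7): starts [4] → cuts [11]

All cut coordinates (distinct, sorted): [11, 15, 29, 52, 64, 69]

Fragments:
  [0,11): 11 bp
  [11,15): 4 bp
  [15,29): 14 bp
  [29,52): 23 bp
  [52,64): 12 bp
  [64,69): 5 bp
  [69,85): 16 bp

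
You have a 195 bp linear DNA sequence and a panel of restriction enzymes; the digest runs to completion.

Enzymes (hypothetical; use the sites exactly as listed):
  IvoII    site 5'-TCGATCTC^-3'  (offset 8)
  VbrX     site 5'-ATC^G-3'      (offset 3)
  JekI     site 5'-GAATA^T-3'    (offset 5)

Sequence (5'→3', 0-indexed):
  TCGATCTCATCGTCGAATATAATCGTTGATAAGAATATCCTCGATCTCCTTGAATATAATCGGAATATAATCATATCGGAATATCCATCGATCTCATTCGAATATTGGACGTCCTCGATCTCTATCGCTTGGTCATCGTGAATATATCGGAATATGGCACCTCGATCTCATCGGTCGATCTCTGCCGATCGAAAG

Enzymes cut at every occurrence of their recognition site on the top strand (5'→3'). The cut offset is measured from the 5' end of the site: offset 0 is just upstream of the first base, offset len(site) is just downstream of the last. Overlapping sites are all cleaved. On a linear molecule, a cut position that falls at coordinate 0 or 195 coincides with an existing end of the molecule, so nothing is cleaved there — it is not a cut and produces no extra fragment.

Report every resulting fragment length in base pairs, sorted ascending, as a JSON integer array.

[3,3,4,4,5,5,5,6,6,6,6,6,7,8,8,8,8,9,10,10,11,11,13,15,18]

Scan for sites:
  IvoII (TCGATCTC, off=8): starts [0, 40, 87, 114, 161, 174] → cuts [8, 48, 95, 122, 169, 182]
  VbrX (ATCG, off=3): starts [8, 21, 58, 74, 86, 123, 134, 145, 169, 187] → cuts [11, 24, 61, 77, 89, 126, 137, 148, 172, 190]
  JekI (GAATAT, off=5): starts [14, 32, 51, 62, 78, 99, 139, 149] → cuts [19, 37, 56, 67, 83, 104, 144, 154]

Pooled cuts: [8, 11, 19, 24, 37, 48, 56, 61, 67, 77, 83, 89, 95, 104, 122, 126, 137, 144, 148, 154, 169, 172, 182, 190]

Fragments:
  [0,8): 8 bp
  [8,11): 3 bp
  [11,19): 8 bp
  [19,24): 5 bp
  [24,37): 13 bp
  [37,48): 11 bp
  [48,56): 8 bp
  [56,61): 5 bp
  [61,67): 6 bp
  [67,77): 10 bp
  [77,83): 6 bp
  [83,89): 6 bp
  [89,95): 6 bp
  [95,104): 9 bp
  [104,122): 18 bp
  [122,126): 4 bp
  [126,137): 11 bp
  [137,144): 7 bp
  [144,148): 4 bp
  [148,154): 6 bp
  [154,169): 15 bp
  [169,172): 3 bp
  [172,182): 10 bp
  [182,190): 8 bp
  [190,195): 5 bp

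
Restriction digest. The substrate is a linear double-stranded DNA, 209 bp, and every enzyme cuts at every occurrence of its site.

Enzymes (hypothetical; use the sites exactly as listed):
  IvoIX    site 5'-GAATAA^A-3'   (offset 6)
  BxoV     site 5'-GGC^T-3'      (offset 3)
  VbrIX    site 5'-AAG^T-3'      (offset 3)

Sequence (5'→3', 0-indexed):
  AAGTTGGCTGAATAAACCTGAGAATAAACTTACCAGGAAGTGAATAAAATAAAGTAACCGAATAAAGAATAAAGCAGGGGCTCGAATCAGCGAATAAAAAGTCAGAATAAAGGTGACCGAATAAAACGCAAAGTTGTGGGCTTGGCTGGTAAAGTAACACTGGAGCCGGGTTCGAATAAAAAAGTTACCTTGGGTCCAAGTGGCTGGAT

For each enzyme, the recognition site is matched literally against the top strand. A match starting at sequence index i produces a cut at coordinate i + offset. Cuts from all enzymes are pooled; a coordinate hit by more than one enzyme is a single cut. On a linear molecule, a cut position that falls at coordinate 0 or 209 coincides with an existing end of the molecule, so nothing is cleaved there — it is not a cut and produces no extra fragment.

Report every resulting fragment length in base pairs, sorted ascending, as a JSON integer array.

Per-enzyme occurrences:
  IvoIX GAATAAA/6: at [9, 21, 41, 59, 66, 91, 104, 118, 173] ⇒ [15, 27, 47, 65, 72, 97, 110, 124, 179]
  BxoV GGCT/3: at [5, 78, 138, 143, 201] ⇒ [8, 81, 141, 146, 204]
  VbrIX AAGT/3: at [0, 37, 51, 98, 130, 151, 181, 197] ⇒ [3, 40, 54, 101, 133, 154, 184, 200]

All cut coordinates (distinct, sorted): [3, 8, 15, 27, 40, 47, 54, 65, 72, 81, 97, 101, 110, 124, 133, 141, 146, 154, 179, 184, 200, 204]

Fragments:
  [0,3): 3 bp
  [3,8): 5 bp
  [8,15): 7 bp
  [15,27): 12 bp
  [27,40): 13 bp
  [40,47): 7 bp
  [47,54): 7 bp
  [54,65): 11 bp
  [65,72): 7 bp
  [72,81): 9 bp
  [81,97): 16 bp
  [97,101): 4 bp
  [101,110): 9 bp
  [110,124): 14 bp
  [124,133): 9 bp
  [133,141): 8 bp
  [141,146): 5 bp
  [146,154): 8 bp
  [154,179): 25 bp
  [179,184): 5 bp
  [184,200): 16 bp
  [200,204): 4 bp
  [204,209): 5 bp

[3,4,4,5,5,5,5,7,7,7,7,8,8,9,9,9,11,12,13,14,16,16,25]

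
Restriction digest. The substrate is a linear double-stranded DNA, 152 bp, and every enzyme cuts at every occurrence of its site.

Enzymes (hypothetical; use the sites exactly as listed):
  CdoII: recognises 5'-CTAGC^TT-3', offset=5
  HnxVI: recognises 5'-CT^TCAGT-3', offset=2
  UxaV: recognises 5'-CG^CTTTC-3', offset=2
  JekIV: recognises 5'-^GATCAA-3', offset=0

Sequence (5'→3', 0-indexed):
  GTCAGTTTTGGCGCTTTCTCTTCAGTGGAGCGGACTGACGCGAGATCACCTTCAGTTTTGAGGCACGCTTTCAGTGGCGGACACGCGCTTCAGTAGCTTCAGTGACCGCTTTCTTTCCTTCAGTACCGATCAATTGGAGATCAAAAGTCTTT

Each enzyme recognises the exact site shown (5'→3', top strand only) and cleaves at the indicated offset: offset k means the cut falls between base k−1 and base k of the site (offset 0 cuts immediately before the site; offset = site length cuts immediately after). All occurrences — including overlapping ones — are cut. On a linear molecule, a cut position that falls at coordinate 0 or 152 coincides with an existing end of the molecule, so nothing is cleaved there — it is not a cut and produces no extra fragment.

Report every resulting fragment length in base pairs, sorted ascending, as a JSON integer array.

[8,8,9,10,11,11,13,14,16,22,30]

Site scan:
  CdoII (CTAGCTT, off=5): no sites
  HnxVI (CTTCAGT, off=2): starts [19, 49, 87, 96, 117] → cuts [21, 51, 89, 98, 119]
  UxaV (CGCTTTC, off=2): starts [11, 65, 106] → cuts [13, 67, 108]
  JekIV (GATCAA, off=0): starts [127, 138] → cuts [127, 138]

Pooled cuts: [13, 21, 51, 67, 89, 98, 108, 119, 127, 138]

Fragment lengths:
  [0,13): 13 bp
  [13,21): 8 bp
  [21,51): 30 bp
  [51,67): 16 bp
  [67,89): 22 bp
  [89,98): 9 bp
  [98,108): 10 bp
  [108,119): 11 bp
  [119,127): 8 bp
  [127,138): 11 bp
  [138,152): 14 bp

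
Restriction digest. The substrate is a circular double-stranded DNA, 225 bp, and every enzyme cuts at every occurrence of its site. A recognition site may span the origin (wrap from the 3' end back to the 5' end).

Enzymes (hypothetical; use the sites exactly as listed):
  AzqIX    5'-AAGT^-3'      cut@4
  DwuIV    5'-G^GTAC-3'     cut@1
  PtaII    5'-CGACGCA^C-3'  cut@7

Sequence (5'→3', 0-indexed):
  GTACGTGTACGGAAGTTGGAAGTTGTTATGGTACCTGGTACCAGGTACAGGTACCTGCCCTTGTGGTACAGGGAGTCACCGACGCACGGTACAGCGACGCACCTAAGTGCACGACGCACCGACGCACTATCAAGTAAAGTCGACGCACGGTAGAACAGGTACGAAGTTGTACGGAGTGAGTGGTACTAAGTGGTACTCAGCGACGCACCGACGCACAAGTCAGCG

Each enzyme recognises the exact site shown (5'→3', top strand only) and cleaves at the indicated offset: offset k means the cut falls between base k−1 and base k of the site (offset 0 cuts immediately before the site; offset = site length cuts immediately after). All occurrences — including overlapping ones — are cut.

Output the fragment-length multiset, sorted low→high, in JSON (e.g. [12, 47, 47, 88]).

Scan for sites:
  AzqIX (AAGT, off=4): starts [12, 19, 104, 131, 136, 163, 187, 216] → cuts [16, 23, 108, 135, 140, 167, 191, 220]
  DwuIV (GGTAC, off=1): starts [29, 36, 43, 49, 64, 87, 157, 181, 191, 224] → cuts [0, 30, 37, 44, 50, 65, 88, 158, 182, 192]
  PtaII (CGACGCAC, off=7): starts [79, 94, 111, 119, 140, 200, 208] → cuts [86, 101, 118, 126, 147, 207, 215]

All cut coordinates (distinct, sorted): [0, 16, 23, 30, 37, 44, 50, 65, 86, 88, 101, 108, 118, 126, 135, 140, 147, 158, 167, 182, 191, 192, 207, 215, 220]

Fragment lengths:
  0→16: 16 bp
  16→23: 7 bp
  23→30: 7 bp
  30→37: 7 bp
  37→44: 7 bp
  44→50: 6 bp
  50→65: 15 bp
  65→86: 21 bp
  86→88: 2 bp
  88→101: 13 bp
  101→108: 7 bp
  108→118: 10 bp
  118→126: 8 bp
  126→135: 9 bp
  135→140: 5 bp
  140→147: 7 bp
  147→158: 11 bp
  158→167: 9 bp
  167→182: 15 bp
  182→191: 9 bp
  191→192: 1 bp
  192→207: 15 bp
  207→215: 8 bp
  215→220: 5 bp
  220→0 (wrap): 225-220+0 = 5 bp

[1,2,5,5,5,6,7,7,7,7,7,7,8,8,9,9,9,10,11,13,15,15,15,16,21]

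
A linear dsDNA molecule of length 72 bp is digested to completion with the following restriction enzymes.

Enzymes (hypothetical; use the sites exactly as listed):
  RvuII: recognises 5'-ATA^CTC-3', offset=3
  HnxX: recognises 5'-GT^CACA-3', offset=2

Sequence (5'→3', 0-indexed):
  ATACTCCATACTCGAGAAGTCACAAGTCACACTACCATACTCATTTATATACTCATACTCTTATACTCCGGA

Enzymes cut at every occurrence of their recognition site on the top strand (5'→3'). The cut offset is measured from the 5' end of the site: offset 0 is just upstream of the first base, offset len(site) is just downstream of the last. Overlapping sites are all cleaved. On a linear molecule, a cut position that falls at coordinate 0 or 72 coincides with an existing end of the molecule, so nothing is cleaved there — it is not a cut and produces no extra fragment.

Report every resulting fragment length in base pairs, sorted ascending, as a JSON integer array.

[3,6,7,7,7,8,10,12,12]

Scan for sites:
  RvuII (ATACTC, off=3): starts [0, 7, 36, 48, 54, 62] → cuts [3, 10, 39, 51, 57, 65]
  HnxX (GTCACA, off=2): starts [18, 25] → cuts [20, 27]

All cut coordinates (distinct, sorted): [3, 10, 20, 27, 39, 51, 57, 65]

Fragment lengths:
  [0,3): 3 bp
  [3,10): 7 bp
  [10,20): 10 bp
  [20,27): 7 bp
  [27,39): 12 bp
  [39,51): 12 bp
  [51,57): 6 bp
  [57,65): 8 bp
  [65,72): 7 bp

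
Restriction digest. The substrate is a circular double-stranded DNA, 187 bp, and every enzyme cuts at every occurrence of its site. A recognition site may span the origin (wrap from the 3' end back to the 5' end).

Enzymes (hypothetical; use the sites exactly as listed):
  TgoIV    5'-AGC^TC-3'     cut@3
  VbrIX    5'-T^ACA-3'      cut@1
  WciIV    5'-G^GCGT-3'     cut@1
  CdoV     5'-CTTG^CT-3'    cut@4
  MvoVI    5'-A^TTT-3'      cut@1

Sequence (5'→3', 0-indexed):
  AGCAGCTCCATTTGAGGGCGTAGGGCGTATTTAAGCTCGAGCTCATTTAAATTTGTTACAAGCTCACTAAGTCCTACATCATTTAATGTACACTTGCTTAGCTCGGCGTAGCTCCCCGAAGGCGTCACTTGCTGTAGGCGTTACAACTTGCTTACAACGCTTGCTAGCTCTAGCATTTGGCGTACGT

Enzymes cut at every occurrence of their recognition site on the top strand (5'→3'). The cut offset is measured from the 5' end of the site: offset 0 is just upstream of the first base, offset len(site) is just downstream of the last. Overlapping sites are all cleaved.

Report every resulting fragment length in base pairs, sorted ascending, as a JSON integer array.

Scan for sites:
  TgoIV AGCTC/3: at [3, 33, 39, 60, 99, 109, 165] ⇒ [6, 36, 42, 63, 102, 112, 168]
  VbrIX TACA/1: at [56, 74, 88, 141, 152] ⇒ [57, 75, 89, 142, 153]
  WciIV GGCGT/1: at [16, 23, 104, 120, 136, 178] ⇒ [17, 24, 105, 121, 137, 179]
  CdoV CTTGCT/4: at [92, 127, 146, 159] ⇒ [96, 131, 150, 163]
  MvoVI ATTT/1: at [9, 28, 44, 50, 80, 174] ⇒ [10, 29, 45, 51, 81, 175]

Pooled cuts: [6, 10, 17, 24, 29, 36, 42, 45, 51, 57, 63, 75, 81, 89, 96, 102, 105, 112, 121, 131, 137, 142, 150, 153, 163, 168, 175, 179]

Fragments:
  6→10: 4 bp
  10→17: 7 bp
  17→24: 7 bp
  24→29: 5 bp
  29→36: 7 bp
  36→42: 6 bp
  42→45: 3 bp
  45→51: 6 bp
  51→57: 6 bp
  57→63: 6 bp
  63→75: 12 bp
  75→81: 6 bp
  81→89: 8 bp
  89→96: 7 bp
  96→102: 6 bp
  102→105: 3 bp
  105→112: 7 bp
  112→121: 9 bp
  121→131: 10 bp
  131→137: 6 bp
  137→142: 5 bp
  142→150: 8 bp
  150→153: 3 bp
  153→163: 10 bp
  163→168: 5 bp
  168→175: 7 bp
  175→179: 4 bp
  179→6 (wrap): 187-179+6 = 14 bp

[3,3,3,4,4,5,5,5,6,6,6,6,6,6,6,7,7,7,7,7,7,8,8,9,10,10,12,14]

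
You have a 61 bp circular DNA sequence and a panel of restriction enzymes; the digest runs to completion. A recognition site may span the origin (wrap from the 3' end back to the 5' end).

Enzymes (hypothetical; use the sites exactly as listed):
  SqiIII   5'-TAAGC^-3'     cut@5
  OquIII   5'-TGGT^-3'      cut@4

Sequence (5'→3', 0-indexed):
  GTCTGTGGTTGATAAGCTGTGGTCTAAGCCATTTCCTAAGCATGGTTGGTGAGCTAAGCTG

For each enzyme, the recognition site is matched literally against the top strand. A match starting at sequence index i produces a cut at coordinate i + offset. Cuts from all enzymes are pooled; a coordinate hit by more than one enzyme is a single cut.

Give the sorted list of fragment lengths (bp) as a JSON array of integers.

[4,4,5,6,6,7,8,9,12]

Per-enzyme occurrences:
  SqiIII (TAAGC, off=5): starts [12, 24, 36, 54] → cuts [17, 29, 41, 59]
  OquIII (TGGT, off=4): starts [5, 19, 42, 46, 59] → cuts [2, 9, 23, 46, 50]

All cut coordinates (distinct, sorted): [2, 9, 17, 23, 29, 41, 46, 50, 59]

Fragment lengths:
  2→9: 7 bp
  9→17: 8 bp
  17→23: 6 bp
  23→29: 6 bp
  29→41: 12 bp
  41→46: 5 bp
  46→50: 4 bp
  50→59: 9 bp
  59→2 (wrap): 61-59+2 = 4 bp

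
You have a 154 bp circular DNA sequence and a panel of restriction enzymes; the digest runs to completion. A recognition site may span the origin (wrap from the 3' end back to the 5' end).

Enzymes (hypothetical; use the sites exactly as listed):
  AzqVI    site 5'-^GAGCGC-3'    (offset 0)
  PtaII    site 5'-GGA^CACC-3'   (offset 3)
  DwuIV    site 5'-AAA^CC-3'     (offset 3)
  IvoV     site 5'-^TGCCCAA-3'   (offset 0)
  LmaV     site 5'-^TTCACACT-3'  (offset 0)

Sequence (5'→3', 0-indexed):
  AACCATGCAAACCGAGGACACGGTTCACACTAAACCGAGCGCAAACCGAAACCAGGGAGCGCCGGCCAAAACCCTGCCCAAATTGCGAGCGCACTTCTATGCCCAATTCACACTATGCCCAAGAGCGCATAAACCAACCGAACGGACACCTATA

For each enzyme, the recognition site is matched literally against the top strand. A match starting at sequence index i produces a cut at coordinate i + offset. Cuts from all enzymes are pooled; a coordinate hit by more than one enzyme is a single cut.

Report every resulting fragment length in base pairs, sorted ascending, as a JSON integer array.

[2,3,5,6,7,7,9,9,9,10,11,11,12,12,13,13,15]

Scan for sites:
  AzqVI (GAGCGC, off=0): starts [36, 56, 86, 122] → cuts [36, 56, 86, 122]
  PtaII (GGACACC, off=3): starts [143] → cuts [146]
  DwuIV (AAACC, off=3): starts [8, 31, 42, 48, 68, 130, 153] → cuts [2, 11, 34, 45, 51, 71, 133]
  IvoV (TGCCCAA, off=0): starts [74, 99, 115] → cuts [74, 99, 115]
  LmaV (TTCACACT, off=0): starts [23, 106] → cuts [23, 106]

Pooled cuts: [2, 11, 23, 34, 36, 45, 51, 56, 71, 74, 86, 99, 106, 115, 122, 133, 146]

Fragment lengths:
  2→11: 9 bp
  11→23: 12 bp
  23→34: 11 bp
  34→36: 2 bp
  36→45: 9 bp
  45→51: 6 bp
  51→56: 5 bp
  56→71: 15 bp
  71→74: 3 bp
  74→86: 12 bp
  86→99: 13 bp
  99→106: 7 bp
  106→115: 9 bp
  115→122: 7 bp
  122→133: 11 bp
  133→146: 13 bp
  146→2 (wrap): 154-146+2 = 10 bp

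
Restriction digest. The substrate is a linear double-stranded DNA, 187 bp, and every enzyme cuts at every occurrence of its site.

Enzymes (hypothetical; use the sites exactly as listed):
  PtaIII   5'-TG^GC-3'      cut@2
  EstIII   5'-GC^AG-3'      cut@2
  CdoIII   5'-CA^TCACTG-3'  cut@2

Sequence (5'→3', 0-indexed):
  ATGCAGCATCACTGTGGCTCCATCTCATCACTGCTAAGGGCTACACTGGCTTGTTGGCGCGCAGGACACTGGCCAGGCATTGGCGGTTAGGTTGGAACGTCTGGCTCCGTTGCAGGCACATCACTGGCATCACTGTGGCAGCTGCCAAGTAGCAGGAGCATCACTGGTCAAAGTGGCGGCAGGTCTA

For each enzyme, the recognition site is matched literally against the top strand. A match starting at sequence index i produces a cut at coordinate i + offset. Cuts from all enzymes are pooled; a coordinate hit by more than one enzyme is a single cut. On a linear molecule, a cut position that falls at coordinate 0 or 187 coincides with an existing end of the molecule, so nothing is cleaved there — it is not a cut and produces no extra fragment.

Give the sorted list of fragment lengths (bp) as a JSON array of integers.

[2,3,4,4,5,6,6,7,7,7,8,8,8,9,10,11,11,14,15,21,21]

Site scan:
  PtaIII (TGGC, off=2): starts [14, 46, 54, 69, 80, 101, 124, 135, 173] → cuts [16, 48, 56, 71, 82, 103, 126, 137, 175]
  EstIII (GCAG, off=2): starts [2, 60, 111, 137, 151, 178] → cuts [4, 62, 113, 139, 153, 180]
  CdoIII (CATCACTG, off=2): starts [6, 25, 118, 127, 158] → cuts [8, 27, 120, 129, 160]

Pooled cuts: [4, 8, 16, 27, 48, 56, 62, 71, 82, 103, 113, 120, 126, 129, 137, 139, 153, 160, 175, 180]

Fragments:
  [0,4): 4 bp
  [4,8): 4 bp
  [8,16): 8 bp
  [16,27): 11 bp
  [27,48): 21 bp
  [48,56): 8 bp
  [56,62): 6 bp
  [62,71): 9 bp
  [71,82): 11 bp
  [82,103): 21 bp
  [103,113): 10 bp
  [113,120): 7 bp
  [120,126): 6 bp
  [126,129): 3 bp
  [129,137): 8 bp
  [137,139): 2 bp
  [139,153): 14 bp
  [153,160): 7 bp
  [160,175): 15 bp
  [175,180): 5 bp
  [180,187): 7 bp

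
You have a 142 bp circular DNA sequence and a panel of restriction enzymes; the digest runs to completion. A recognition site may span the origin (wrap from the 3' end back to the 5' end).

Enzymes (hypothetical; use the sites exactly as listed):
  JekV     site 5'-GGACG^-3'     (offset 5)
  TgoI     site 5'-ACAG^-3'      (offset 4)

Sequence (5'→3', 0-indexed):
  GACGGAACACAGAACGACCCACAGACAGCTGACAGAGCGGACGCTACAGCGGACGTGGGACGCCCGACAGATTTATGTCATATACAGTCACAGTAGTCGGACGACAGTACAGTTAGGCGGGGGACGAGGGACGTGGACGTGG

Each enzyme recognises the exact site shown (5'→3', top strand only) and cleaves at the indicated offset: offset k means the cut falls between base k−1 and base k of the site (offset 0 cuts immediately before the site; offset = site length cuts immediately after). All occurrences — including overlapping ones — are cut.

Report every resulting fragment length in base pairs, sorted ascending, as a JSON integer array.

Site scan:
  JekV (GGACG, off=5): starts [38, 50, 57, 98, 121, 128, 134, 141] → cuts [4, 43, 55, 62, 103, 126, 133, 139]
  TgoI (ACAG, off=4): starts [8, 20, 24, 31, 45, 66, 83, 89, 103, 108] → cuts [12, 24, 28, 35, 49, 70, 87, 93, 107, 112]

Pooled cuts: [4, 12, 24, 28, 35, 43, 49, 55, 62, 70, 87, 93, 103, 107, 112, 126, 133, 139]

Fragment lengths:
  4→12: 8 bp
  12→24: 12 bp
  24→28: 4 bp
  28→35: 7 bp
  35→43: 8 bp
  43→49: 6 bp
  49→55: 6 bp
  55→62: 7 bp
  62→70: 8 bp
  70→87: 17 bp
  87→93: 6 bp
  93→103: 10 bp
  103→107: 4 bp
  107→112: 5 bp
  112→126: 14 bp
  126→133: 7 bp
  133→139: 6 bp
  139→4 (wrap): 142-139+4 = 7 bp

[4,4,5,6,6,6,6,7,7,7,7,8,8,8,10,12,14,17]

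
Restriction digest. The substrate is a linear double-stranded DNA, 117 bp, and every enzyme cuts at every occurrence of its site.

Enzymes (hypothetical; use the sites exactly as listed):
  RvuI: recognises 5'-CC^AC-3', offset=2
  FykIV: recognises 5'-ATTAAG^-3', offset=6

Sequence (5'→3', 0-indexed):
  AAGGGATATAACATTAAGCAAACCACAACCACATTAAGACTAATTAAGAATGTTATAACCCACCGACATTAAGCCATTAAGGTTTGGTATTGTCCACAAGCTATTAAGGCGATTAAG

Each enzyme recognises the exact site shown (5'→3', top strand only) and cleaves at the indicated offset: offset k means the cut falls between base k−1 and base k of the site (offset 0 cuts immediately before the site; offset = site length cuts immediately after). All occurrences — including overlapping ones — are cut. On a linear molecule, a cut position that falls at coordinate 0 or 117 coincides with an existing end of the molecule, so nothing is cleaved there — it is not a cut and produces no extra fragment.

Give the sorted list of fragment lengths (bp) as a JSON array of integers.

Scan for sites:
  RvuI CCAC/2: at [22, 28, 59, 93] ⇒ [24, 30, 61, 95]
  FykIV ATTAAG/6: at [12, 32, 42, 67, 75, 102, 111] ⇒ [18, 38, 48, 73, 81, 108] (position 117 is a terminus of the linear molecule — no cut)

All cut coordinates (distinct, sorted): [18, 24, 30, 38, 48, 61, 73, 81, 95, 108]

Fragments:
  [0,18): 18 bp
  [18,24): 6 bp
  [24,30): 6 bp
  [30,38): 8 bp
  [38,48): 10 bp
  [48,61): 13 bp
  [61,73): 12 bp
  [73,81): 8 bp
  [81,95): 14 bp
  [95,108): 13 bp
  [108,117): 9 bp

[6,6,8,8,9,10,12,13,13,14,18]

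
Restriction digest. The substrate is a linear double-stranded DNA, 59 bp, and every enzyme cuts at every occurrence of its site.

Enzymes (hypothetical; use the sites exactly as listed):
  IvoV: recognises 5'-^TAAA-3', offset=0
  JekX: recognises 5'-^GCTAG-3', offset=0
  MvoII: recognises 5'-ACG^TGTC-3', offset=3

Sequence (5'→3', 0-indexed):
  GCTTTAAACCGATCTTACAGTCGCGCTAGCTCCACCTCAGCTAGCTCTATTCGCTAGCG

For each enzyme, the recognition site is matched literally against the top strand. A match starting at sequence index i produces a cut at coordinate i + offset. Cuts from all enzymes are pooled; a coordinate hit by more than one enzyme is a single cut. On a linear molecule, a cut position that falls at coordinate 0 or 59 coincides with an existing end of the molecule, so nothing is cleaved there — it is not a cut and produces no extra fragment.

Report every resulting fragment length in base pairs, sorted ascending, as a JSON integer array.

[4,7,13,15,20]

Site scan:
  IvoV TAAA/0: at [4] ⇒ [4]
  JekX GCTAG/0: at [24, 39, 52] ⇒ [24, 39, 52]
  MvoII (ACGTGTC, off=3): no sites

All cut coordinates (distinct, sorted): [4, 24, 39, 52]

Fragments:
  [0,4): 4 bp
  [4,24): 20 bp
  [24,39): 15 bp
  [39,52): 13 bp
  [52,59): 7 bp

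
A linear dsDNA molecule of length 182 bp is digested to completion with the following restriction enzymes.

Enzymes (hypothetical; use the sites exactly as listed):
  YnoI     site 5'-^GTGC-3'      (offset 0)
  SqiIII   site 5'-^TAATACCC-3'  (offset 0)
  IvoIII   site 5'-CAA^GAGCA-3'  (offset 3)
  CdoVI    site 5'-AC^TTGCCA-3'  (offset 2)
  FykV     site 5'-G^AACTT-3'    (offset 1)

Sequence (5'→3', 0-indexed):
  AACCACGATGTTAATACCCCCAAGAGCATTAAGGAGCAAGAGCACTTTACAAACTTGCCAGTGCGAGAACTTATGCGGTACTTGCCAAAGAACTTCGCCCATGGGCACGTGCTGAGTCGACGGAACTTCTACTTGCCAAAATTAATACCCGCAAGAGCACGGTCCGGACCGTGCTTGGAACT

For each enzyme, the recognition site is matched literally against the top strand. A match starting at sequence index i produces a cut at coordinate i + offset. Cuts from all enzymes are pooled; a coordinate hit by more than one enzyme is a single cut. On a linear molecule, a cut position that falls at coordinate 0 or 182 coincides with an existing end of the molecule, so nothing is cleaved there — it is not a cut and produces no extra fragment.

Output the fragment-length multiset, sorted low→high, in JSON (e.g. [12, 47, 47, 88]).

Scan for sites:
  YnoI GTGC/0: at [60, 108, 170] ⇒ [60, 108, 170]
  SqiIII TAATACCC/0: at [11, 142] ⇒ [11, 142]
  IvoIII CAAGAGCA/3: at [20, 36, 151] ⇒ [23, 39, 154]
  CdoVI ACTTGCCA/2: at [52, 79, 130] ⇒ [54, 81, 132]
  FykV GAACTT/1: at [66, 89, 122] ⇒ [67, 90, 123]

Pooled cuts: [11, 23, 39, 54, 60, 67, 81, 90, 108, 123, 132, 142, 154, 170]

Fragment lengths:
  [0,11): 11 bp
  [11,23): 12 bp
  [23,39): 16 bp
  [39,54): 15 bp
  [54,60): 6 bp
  [60,67): 7 bp
  [67,81): 14 bp
  [81,90): 9 bp
  [90,108): 18 bp
  [108,123): 15 bp
  [123,132): 9 bp
  [132,142): 10 bp
  [142,154): 12 bp
  [154,170): 16 bp
  [170,182): 12 bp

[6,7,9,9,10,11,12,12,12,14,15,15,16,16,18]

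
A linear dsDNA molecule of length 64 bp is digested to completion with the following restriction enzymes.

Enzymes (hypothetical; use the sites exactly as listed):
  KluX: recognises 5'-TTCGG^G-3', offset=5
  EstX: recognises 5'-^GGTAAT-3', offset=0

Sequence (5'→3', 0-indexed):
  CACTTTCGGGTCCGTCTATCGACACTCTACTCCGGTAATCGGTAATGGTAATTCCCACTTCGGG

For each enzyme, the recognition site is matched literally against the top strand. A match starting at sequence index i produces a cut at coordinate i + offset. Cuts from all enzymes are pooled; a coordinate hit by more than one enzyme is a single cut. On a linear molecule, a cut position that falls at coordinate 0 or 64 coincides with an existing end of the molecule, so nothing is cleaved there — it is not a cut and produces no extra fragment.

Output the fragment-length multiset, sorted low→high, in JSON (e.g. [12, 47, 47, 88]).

Site scan:
  KluX TTCGGG/5: at [4, 58] ⇒ [9, 63]
  EstX GGTAAT/0: at [33, 40, 46] ⇒ [33, 40, 46]

Pooled cuts: [9, 33, 40, 46, 63]

Fragment lengths:
  [0,9): 9 bp
  [9,33): 24 bp
  [33,40): 7 bp
  [40,46): 6 bp
  [46,63): 17 bp
  [63,64): 1 bp

[1,6,7,9,17,24]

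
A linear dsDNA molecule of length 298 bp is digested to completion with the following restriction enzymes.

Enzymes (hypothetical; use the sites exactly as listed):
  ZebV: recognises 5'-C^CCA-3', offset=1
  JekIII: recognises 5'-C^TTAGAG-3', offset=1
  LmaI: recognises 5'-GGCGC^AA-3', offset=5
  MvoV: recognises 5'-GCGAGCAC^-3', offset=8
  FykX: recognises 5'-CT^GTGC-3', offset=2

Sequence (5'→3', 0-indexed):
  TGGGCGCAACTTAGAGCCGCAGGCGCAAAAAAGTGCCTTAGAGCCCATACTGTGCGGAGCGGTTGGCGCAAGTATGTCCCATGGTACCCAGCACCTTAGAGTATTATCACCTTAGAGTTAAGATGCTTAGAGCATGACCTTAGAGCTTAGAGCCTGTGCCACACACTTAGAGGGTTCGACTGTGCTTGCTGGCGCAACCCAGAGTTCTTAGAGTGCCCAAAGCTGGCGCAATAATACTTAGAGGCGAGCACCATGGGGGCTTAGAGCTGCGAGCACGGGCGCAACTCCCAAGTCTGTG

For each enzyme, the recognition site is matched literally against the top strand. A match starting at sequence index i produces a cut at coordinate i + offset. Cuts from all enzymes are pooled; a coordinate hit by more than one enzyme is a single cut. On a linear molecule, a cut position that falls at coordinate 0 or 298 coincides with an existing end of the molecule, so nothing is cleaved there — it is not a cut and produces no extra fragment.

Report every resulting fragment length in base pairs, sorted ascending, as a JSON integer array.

[3,3,5,6,7,7,7,7,8,8,9,9,9,9,9,9,11,11,11,13,13,14,14,15,15,16,16,16,18]

Scan for sites:
  ZebV (CCCA, off=1): starts [43, 77, 86, 197, 215, 286] → cuts [44, 78, 87, 198, 216, 287]
  JekIII (CTTAGAG, off=1): starts [9, 36, 94, 110, 125, 138, 145, 165, 206, 236, 259] → cuts [10, 37, 95, 111, 126, 139, 146, 166, 207, 237, 260]
  LmaI (GGCGCAA, off=5): starts [2, 21, 64, 190, 224, 277] → cuts [7, 26, 69, 195, 229, 282]
  MvoV (GCGAGCAC, off=8): starts [243, 268] → cuts [251, 276]
  FykX (CTGTGC, off=2): starts [49, 153, 179] → cuts [51, 155, 181]

Pooled cuts: [7, 10, 26, 37, 44, 51, 69, 78, 87, 95, 111, 126, 139, 146, 155, 166, 181, 195, 198, 207, 216, 229, 237, 251, 260, 276, 282, 287]

Fragment lengths:
  [0,7): 7 bp
  [7,10): 3 bp
  [10,26): 16 bp
  [26,37): 11 bp
  [37,44): 7 bp
  [44,51): 7 bp
  [51,69): 18 bp
  [69,78): 9 bp
  [78,87): 9 bp
  [87,95): 8 bp
  [95,111): 16 bp
  [111,126): 15 bp
  [126,139): 13 bp
  [139,146): 7 bp
  [146,155): 9 bp
  [155,166): 11 bp
  [166,181): 15 bp
  [181,195): 14 bp
  [195,198): 3 bp
  [198,207): 9 bp
  [207,216): 9 bp
  [216,229): 13 bp
  [229,237): 8 bp
  [237,251): 14 bp
  [251,260): 9 bp
  [260,276): 16 bp
  [276,282): 6 bp
  [282,287): 5 bp
  [287,298): 11 bp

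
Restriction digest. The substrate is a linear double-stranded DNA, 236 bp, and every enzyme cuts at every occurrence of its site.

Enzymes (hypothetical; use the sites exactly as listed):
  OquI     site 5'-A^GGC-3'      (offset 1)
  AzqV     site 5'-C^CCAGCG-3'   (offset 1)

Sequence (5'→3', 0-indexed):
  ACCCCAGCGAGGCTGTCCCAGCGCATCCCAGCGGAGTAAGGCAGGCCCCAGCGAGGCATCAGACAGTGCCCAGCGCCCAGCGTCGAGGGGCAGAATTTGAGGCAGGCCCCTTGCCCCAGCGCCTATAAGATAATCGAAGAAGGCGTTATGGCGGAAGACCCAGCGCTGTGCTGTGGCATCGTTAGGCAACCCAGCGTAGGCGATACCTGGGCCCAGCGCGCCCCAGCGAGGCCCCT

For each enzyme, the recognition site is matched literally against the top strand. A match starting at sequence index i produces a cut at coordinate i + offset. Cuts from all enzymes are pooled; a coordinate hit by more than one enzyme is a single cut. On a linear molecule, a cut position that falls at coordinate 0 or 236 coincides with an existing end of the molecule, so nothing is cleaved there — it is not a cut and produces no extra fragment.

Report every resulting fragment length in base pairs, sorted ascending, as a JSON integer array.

[3,4,4,4,6,7,7,7,7,7,7,8,10,10,11,12,14,15,18,24,25,26]

Scan for sites:
  OquI AGGC/1: at [9, 38, 42, 53, 99, 103, 140, 183, 197, 228] ⇒ [10, 39, 43, 54, 100, 104, 141, 184, 198, 229]
  AzqV CCCAGCG/1: at [2, 16, 26, 46, 68, 75, 114, 158, 189, 211, 221] ⇒ [3, 17, 27, 47, 69, 76, 115, 159, 190, 212, 222]

Pooled cuts: [3, 10, 17, 27, 39, 43, 47, 54, 69, 76, 100, 104, 115, 141, 159, 184, 190, 198, 212, 222, 229]

Fragment lengths:
  [0,3): 3 bp
  [3,10): 7 bp
  [10,17): 7 bp
  [17,27): 10 bp
  [27,39): 12 bp
  [39,43): 4 bp
  [43,47): 4 bp
  [47,54): 7 bp
  [54,69): 15 bp
  [69,76): 7 bp
  [76,100): 24 bp
  [100,104): 4 bp
  [104,115): 11 bp
  [115,141): 26 bp
  [141,159): 18 bp
  [159,184): 25 bp
  [184,190): 6 bp
  [190,198): 8 bp
  [198,212): 14 bp
  [212,222): 10 bp
  [222,229): 7 bp
  [229,236): 7 bp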